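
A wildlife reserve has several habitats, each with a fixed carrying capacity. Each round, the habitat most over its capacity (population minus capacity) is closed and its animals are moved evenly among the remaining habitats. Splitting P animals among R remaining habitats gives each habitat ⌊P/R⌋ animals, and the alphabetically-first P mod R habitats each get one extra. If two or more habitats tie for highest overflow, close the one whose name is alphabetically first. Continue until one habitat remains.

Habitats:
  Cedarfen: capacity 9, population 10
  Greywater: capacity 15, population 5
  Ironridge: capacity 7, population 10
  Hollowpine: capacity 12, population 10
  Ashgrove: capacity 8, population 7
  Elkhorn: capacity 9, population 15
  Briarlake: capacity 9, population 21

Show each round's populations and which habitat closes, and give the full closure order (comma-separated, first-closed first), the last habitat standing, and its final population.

Closure order: Briarlake, Elkhorn, Cedarfen, Ironridge, Ashgrove, Hollowpine
Last habitat: Greywater with 78 animals

Round 1: Ashgrove=7 Briarlake=21 Cedarfen=10 Elkhorn=15 Greywater=5 Hollowpine=10 Ironridge=10 → close Briarlake (overflow 12)
  21÷6 = 3 each, +1 to first 3
Round 2: Ashgrove=11 Cedarfen=14 Elkhorn=19 Greywater=8 Hollowpine=13 Ironridge=13 → close Elkhorn (overflow 10)
  19÷5 = 3 each, +1 to first 4
Round 3: Ashgrove=15 Cedarfen=18 Greywater=12 Hollowpine=17 Ironridge=16 → close Cedarfen (overflow 9)
  18÷4 = 4 each, +1 to first 2
Round 4: Ashgrove=20 Greywater=17 Hollowpine=21 Ironridge=20 → close Ironridge (overflow 13)
  20÷3 = 6 each, +1 to first 2
Round 5: Ashgrove=27 Greywater=24 Hollowpine=27 → close Ashgrove (overflow 19)
  27÷2 = 13 each, +1 to first 1
Round 6: Greywater=38 Hollowpine=40 → close Hollowpine (overflow 28)
  40÷1 = 40 each, +1 to first 0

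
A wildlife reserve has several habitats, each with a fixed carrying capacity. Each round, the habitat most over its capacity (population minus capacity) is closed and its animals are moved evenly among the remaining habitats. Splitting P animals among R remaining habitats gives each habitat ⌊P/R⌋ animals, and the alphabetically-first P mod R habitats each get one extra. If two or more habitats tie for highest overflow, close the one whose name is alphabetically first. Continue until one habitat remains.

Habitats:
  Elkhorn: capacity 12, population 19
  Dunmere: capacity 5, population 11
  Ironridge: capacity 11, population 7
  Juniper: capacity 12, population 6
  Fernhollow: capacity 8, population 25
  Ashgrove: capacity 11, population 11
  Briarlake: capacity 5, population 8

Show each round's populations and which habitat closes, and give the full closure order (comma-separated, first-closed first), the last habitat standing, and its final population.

Closure order: Fernhollow, Elkhorn, Dunmere, Briarlake, Ashgrove, Ironridge
Last habitat: Juniper with 87 animals

Round 1: Ashgrove=11 Briarlake=8 Dunmere=11 Elkhorn=19 Fernhollow=25 Ironridge=7 Juniper=6 → close Fernhollow (overflow 17)
  25÷6 = 4 each, +1 to first 1
Round 2: Ashgrove=16 Briarlake=12 Dunmere=15 Elkhorn=23 Ironridge=11 Juniper=10 → close Elkhorn (overflow 11)
  23÷5 = 4 each, +1 to first 3
Round 3: Ashgrove=21 Briarlake=17 Dunmere=20 Ironridge=15 Juniper=14 → close Dunmere (overflow 15)
  20÷4 = 5 each, +1 to first 0
Round 4: Ashgrove=26 Briarlake=22 Ironridge=20 Juniper=19 → close Briarlake (overflow 17)
  22÷3 = 7 each, +1 to first 1
Round 5: Ashgrove=34 Ironridge=27 Juniper=26 → close Ashgrove (overflow 23)
  34÷2 = 17 each, +1 to first 0
Round 6: Ironridge=44 Juniper=43 → close Ironridge (overflow 33)
  44÷1 = 44 each, +1 to first 0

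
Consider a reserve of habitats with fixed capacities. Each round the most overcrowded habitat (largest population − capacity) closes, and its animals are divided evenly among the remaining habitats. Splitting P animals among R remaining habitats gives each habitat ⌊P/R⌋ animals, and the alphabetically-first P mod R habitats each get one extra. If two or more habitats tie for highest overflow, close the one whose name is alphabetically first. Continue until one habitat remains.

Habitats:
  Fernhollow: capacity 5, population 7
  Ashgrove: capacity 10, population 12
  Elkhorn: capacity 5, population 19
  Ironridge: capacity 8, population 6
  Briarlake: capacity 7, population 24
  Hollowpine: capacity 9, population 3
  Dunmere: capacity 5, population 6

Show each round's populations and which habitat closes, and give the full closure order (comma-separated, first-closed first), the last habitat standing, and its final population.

Round 1: Ashgrove=12 Briarlake=24 Dunmere=6 Elkhorn=19 Fernhollow=7 Hollowpine=3 Ironridge=6 → close Briarlake (overflow 17)
  24÷6 = 4 each, +1 to first 0
Round 2: Ashgrove=16 Dunmere=10 Elkhorn=23 Fernhollow=11 Hollowpine=7 Ironridge=10 → close Elkhorn (overflow 18)
  23÷5 = 4 each, +1 to first 3
Round 3: Ashgrove=21 Dunmere=15 Fernhollow=16 Hollowpine=11 Ironridge=14 → close Ashgrove (overflow 11)
  21÷4 = 5 each, +1 to first 1
Round 4: Dunmere=21 Fernhollow=21 Hollowpine=16 Ironridge=19 → close Dunmere (overflow 16)
  21÷3 = 7 each, +1 to first 0
Round 5: Fernhollow=28 Hollowpine=23 Ironridge=26 → close Fernhollow (overflow 23)
  28÷2 = 14 each, +1 to first 0
Round 6: Hollowpine=37 Ironridge=40 → close Ironridge (overflow 32)
  40÷1 = 40 each, +1 to first 0

Closure order: Briarlake, Elkhorn, Ashgrove, Dunmere, Fernhollow, Ironridge
Last habitat: Hollowpine with 77 animals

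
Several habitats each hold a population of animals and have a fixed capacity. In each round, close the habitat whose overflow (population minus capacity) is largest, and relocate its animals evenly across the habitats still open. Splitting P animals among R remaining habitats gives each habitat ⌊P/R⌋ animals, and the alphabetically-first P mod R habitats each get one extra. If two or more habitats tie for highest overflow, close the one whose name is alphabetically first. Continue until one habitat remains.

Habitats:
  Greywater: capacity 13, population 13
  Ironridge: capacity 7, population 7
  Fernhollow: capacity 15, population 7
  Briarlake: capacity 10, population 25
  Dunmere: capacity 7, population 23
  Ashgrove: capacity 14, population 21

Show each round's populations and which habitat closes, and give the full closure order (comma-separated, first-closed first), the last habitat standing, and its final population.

Closure order: Dunmere, Briarlake, Ashgrove, Greywater, Ironridge
Last habitat: Fernhollow with 96 animals

Round 1: Ashgrove=21 Briarlake=25 Dunmere=23 Fernhollow=7 Greywater=13 Ironridge=7 → close Dunmere (overflow 16)
  23÷5 = 4 each, +1 to first 3
Round 2: Ashgrove=26 Briarlake=30 Fernhollow=12 Greywater=17 Ironridge=11 → close Briarlake (overflow 20)
  30÷4 = 7 each, +1 to first 2
Round 3: Ashgrove=34 Fernhollow=20 Greywater=24 Ironridge=18 → close Ashgrove (overflow 20)
  34÷3 = 11 each, +1 to first 1
Round 4: Fernhollow=32 Greywater=35 Ironridge=29 → close Greywater (overflow 22)
  35÷2 = 17 each, +1 to first 1
Round 5: Fernhollow=50 Ironridge=46 → close Ironridge (overflow 39)
  46÷1 = 46 each, +1 to first 0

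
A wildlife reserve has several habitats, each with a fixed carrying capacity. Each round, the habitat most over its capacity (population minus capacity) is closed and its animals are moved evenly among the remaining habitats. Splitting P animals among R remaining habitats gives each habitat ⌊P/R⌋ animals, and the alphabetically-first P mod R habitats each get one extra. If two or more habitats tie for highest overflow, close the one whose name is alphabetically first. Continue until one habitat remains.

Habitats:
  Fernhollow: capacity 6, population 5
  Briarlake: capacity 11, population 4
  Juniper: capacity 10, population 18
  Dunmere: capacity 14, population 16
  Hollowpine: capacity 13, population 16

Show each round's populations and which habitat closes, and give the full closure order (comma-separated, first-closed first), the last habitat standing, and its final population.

Round 1: Briarlake=4 Dunmere=16 Fernhollow=5 Hollowpine=16 Juniper=18 → close Juniper (overflow 8)
  18÷4 = 4 each, +1 to first 2
Round 2: Briarlake=9 Dunmere=21 Fernhollow=9 Hollowpine=20 → close Dunmere (overflow 7)
  21÷3 = 7 each, +1 to first 0
Round 3: Briarlake=16 Fernhollow=16 Hollowpine=27 → close Hollowpine (overflow 14)
  27÷2 = 13 each, +1 to first 1
Round 4: Briarlake=30 Fernhollow=29 → close Fernhollow (overflow 23)
  29÷1 = 29 each, +1 to first 0

Closure order: Juniper, Dunmere, Hollowpine, Fernhollow
Last habitat: Briarlake with 59 animals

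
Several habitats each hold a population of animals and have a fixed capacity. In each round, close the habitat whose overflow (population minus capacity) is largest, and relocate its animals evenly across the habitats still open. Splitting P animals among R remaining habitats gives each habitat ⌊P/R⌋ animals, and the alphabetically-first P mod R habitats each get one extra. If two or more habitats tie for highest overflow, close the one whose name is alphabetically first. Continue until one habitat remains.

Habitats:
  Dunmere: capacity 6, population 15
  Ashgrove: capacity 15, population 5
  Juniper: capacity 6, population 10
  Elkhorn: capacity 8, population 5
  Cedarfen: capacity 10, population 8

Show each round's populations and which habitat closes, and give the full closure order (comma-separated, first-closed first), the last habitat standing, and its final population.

Round 1: Ashgrove=5 Cedarfen=8 Dunmere=15 Elkhorn=5 Juniper=10 → close Dunmere (overflow 9)
  15÷4 = 3 each, +1 to first 3
Round 2: Ashgrove=9 Cedarfen=12 Elkhorn=9 Juniper=13 → close Juniper (overflow 7)
  13÷3 = 4 each, +1 to first 1
Round 3: Ashgrove=14 Cedarfen=16 Elkhorn=13 → close Cedarfen (overflow 6)
  16÷2 = 8 each, +1 to first 0
Round 4: Ashgrove=22 Elkhorn=21 → close Elkhorn (overflow 13)
  21÷1 = 21 each, +1 to first 0

Closure order: Dunmere, Juniper, Cedarfen, Elkhorn
Last habitat: Ashgrove with 43 animals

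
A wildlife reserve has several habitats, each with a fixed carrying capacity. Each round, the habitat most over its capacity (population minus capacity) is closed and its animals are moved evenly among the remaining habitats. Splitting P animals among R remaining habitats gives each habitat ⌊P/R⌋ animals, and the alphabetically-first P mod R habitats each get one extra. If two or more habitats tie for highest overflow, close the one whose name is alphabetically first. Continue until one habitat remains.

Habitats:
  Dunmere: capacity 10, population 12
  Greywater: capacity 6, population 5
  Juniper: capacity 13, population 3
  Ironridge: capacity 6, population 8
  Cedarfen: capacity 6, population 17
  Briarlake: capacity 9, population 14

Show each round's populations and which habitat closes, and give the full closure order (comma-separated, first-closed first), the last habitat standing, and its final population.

Round 1: Briarlake=14 Cedarfen=17 Dunmere=12 Greywater=5 Ironridge=8 Juniper=3 → close Cedarfen (overflow 11)
  17÷5 = 3 each, +1 to first 2
Round 2: Briarlake=18 Dunmere=16 Greywater=8 Ironridge=11 Juniper=6 → close Briarlake (overflow 9)
  18÷4 = 4 each, +1 to first 2
Round 3: Dunmere=21 Greywater=13 Ironridge=15 Juniper=10 → close Dunmere (overflow 11)
  21÷3 = 7 each, +1 to first 0
Round 4: Greywater=20 Ironridge=22 Juniper=17 → close Ironridge (overflow 16)
  22÷2 = 11 each, +1 to first 0
Round 5: Greywater=31 Juniper=28 → close Greywater (overflow 25)
  31÷1 = 31 each, +1 to first 0

Closure order: Cedarfen, Briarlake, Dunmere, Ironridge, Greywater
Last habitat: Juniper with 59 animals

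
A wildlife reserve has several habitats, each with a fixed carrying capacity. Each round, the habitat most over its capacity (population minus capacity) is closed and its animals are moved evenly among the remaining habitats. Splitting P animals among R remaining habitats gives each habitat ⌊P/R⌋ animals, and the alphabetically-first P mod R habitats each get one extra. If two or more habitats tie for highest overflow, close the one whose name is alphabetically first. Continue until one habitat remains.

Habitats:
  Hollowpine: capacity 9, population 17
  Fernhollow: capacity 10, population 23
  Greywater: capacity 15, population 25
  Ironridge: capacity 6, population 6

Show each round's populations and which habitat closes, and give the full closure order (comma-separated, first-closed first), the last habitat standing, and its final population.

Round 1: Fernhollow=23 Greywater=25 Hollowpine=17 Ironridge=6 → close Fernhollow (overflow 13)
  23÷3 = 7 each, +1 to first 2
Round 2: Greywater=33 Hollowpine=25 Ironridge=13 → close Greywater (overflow 18)
  33÷2 = 16 each, +1 to first 1
Round 3: Hollowpine=42 Ironridge=29 → close Hollowpine (overflow 33)
  42÷1 = 42 each, +1 to first 0

Closure order: Fernhollow, Greywater, Hollowpine
Last habitat: Ironridge with 71 animals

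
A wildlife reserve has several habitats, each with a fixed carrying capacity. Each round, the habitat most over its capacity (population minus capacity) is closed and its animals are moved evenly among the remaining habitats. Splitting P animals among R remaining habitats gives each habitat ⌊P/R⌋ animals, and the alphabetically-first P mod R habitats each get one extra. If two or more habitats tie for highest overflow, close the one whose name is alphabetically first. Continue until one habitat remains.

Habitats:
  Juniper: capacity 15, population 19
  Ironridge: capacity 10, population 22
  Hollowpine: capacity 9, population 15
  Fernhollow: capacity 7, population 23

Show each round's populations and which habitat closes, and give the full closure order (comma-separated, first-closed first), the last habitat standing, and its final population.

Closure order: Fernhollow, Ironridge, Hollowpine
Last habitat: Juniper with 79 animals

Round 1: Fernhollow=23 Hollowpine=15 Ironridge=22 Juniper=19 → close Fernhollow (overflow 16)
  23÷3 = 7 each, +1 to first 2
Round 2: Hollowpine=23 Ironridge=30 Juniper=26 → close Ironridge (overflow 20)
  30÷2 = 15 each, +1 to first 0
Round 3: Hollowpine=38 Juniper=41 → close Hollowpine (overflow 29)
  38÷1 = 38 each, +1 to first 0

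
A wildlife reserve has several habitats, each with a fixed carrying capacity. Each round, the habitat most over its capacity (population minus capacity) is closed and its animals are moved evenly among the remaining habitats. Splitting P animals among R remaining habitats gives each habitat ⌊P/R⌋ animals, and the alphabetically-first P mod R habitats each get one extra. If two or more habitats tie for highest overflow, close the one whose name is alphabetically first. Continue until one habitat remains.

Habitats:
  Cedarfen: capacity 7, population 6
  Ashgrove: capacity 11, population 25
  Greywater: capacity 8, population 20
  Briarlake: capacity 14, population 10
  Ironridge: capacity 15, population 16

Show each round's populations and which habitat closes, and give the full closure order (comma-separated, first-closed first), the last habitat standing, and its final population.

Closure order: Ashgrove, Greywater, Ironridge, Cedarfen
Last habitat: Briarlake with 77 animals

Round 1: Ashgrove=25 Briarlake=10 Cedarfen=6 Greywater=20 Ironridge=16 → close Ashgrove (overflow 14)
  25÷4 = 6 each, +1 to first 1
Round 2: Briarlake=17 Cedarfen=12 Greywater=26 Ironridge=22 → close Greywater (overflow 18)
  26÷3 = 8 each, +1 to first 2
Round 3: Briarlake=26 Cedarfen=21 Ironridge=30 → close Ironridge (overflow 15)
  30÷2 = 15 each, +1 to first 0
Round 4: Briarlake=41 Cedarfen=36 → close Cedarfen (overflow 29)
  36÷1 = 36 each, +1 to first 0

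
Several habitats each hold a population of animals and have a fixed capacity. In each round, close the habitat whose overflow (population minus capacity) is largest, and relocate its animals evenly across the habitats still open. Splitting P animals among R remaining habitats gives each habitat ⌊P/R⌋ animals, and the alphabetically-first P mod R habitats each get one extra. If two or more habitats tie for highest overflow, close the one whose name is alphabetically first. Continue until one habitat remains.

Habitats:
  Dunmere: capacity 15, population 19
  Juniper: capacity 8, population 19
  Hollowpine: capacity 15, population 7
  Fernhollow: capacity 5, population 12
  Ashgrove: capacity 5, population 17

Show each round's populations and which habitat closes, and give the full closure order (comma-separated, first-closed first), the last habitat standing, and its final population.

Round 1: Ashgrove=17 Dunmere=19 Fernhollow=12 Hollowpine=7 Juniper=19 → close Ashgrove (overflow 12)
  17÷4 = 4 each, +1 to first 1
Round 2: Dunmere=24 Fernhollow=16 Hollowpine=11 Juniper=23 → close Juniper (overflow 15)
  23÷3 = 7 each, +1 to first 2
Round 3: Dunmere=32 Fernhollow=24 Hollowpine=18 → close Fernhollow (overflow 19)
  24÷2 = 12 each, +1 to first 0
Round 4: Dunmere=44 Hollowpine=30 → close Dunmere (overflow 29)
  44÷1 = 44 each, +1 to first 0

Closure order: Ashgrove, Juniper, Fernhollow, Dunmere
Last habitat: Hollowpine with 74 animals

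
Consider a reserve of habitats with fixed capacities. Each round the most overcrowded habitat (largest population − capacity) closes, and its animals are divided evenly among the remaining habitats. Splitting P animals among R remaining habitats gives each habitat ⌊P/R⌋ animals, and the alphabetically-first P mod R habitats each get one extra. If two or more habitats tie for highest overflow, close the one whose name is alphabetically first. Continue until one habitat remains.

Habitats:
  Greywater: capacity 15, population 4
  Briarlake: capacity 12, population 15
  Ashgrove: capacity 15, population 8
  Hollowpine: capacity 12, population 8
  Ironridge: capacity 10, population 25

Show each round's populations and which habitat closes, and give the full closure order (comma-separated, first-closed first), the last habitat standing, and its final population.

Closure order: Ironridge, Briarlake, Hollowpine, Ashgrove
Last habitat: Greywater with 60 animals

Round 1: Ashgrove=8 Briarlake=15 Greywater=4 Hollowpine=8 Ironridge=25 → close Ironridge (overflow 15)
  25÷4 = 6 each, +1 to first 1
Round 2: Ashgrove=15 Briarlake=21 Greywater=10 Hollowpine=14 → close Briarlake (overflow 9)
  21÷3 = 7 each, +1 to first 0
Round 3: Ashgrove=22 Greywater=17 Hollowpine=21 → close Hollowpine (overflow 9)
  21÷2 = 10 each, +1 to first 1
Round 4: Ashgrove=33 Greywater=27 → close Ashgrove (overflow 18)
  33÷1 = 33 each, +1 to first 0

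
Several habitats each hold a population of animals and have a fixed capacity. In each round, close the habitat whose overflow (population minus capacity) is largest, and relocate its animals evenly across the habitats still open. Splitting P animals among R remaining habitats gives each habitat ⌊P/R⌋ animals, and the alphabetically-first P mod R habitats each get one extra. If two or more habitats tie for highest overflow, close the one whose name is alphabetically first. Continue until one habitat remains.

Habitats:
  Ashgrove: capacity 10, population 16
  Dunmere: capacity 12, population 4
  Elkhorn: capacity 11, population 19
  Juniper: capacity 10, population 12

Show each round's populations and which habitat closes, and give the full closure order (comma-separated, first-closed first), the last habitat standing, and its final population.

Closure order: Elkhorn, Ashgrove, Juniper
Last habitat: Dunmere with 51 animals

Round 1: Ashgrove=16 Dunmere=4 Elkhorn=19 Juniper=12 → close Elkhorn (overflow 8)
  19÷3 = 6 each, +1 to first 1
Round 2: Ashgrove=23 Dunmere=10 Juniper=18 → close Ashgrove (overflow 13)
  23÷2 = 11 each, +1 to first 1
Round 3: Dunmere=22 Juniper=29 → close Juniper (overflow 19)
  29÷1 = 29 each, +1 to first 0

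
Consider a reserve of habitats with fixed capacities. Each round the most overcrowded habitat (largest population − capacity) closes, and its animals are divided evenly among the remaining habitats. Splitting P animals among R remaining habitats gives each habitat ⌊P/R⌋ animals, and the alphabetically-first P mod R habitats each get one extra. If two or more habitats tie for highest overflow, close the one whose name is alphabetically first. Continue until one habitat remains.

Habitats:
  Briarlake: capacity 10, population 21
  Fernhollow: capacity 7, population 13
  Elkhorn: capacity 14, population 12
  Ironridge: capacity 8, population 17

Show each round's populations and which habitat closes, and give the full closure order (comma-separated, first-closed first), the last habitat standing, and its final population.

Round 1: Briarlake=21 Elkhorn=12 Fernhollow=13 Ironridge=17 → close Briarlake (overflow 11)
  21÷3 = 7 each, +1 to first 0
Round 2: Elkhorn=19 Fernhollow=20 Ironridge=24 → close Ironridge (overflow 16)
  24÷2 = 12 each, +1 to first 0
Round 3: Elkhorn=31 Fernhollow=32 → close Fernhollow (overflow 25)
  32÷1 = 32 each, +1 to first 0

Closure order: Briarlake, Ironridge, Fernhollow
Last habitat: Elkhorn with 63 animals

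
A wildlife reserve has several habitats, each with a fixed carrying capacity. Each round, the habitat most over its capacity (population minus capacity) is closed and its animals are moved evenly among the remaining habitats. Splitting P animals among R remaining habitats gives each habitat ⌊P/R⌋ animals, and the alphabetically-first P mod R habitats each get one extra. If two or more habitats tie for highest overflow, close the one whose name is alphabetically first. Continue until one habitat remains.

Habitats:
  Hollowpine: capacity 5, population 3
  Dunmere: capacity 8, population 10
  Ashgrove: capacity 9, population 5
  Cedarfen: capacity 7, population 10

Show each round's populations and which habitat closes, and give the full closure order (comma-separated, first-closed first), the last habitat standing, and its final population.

Closure order: Cedarfen, Dunmere, Ashgrove
Last habitat: Hollowpine with 28 animals

Round 1: Ashgrove=5 Cedarfen=10 Dunmere=10 Hollowpine=3 → close Cedarfen (overflow 3)
  10÷3 = 3 each, +1 to first 1
Round 2: Ashgrove=9 Dunmere=13 Hollowpine=6 → close Dunmere (overflow 5)
  13÷2 = 6 each, +1 to first 1
Round 3: Ashgrove=16 Hollowpine=12 → close Ashgrove (overflow 7)
  16÷1 = 16 each, +1 to first 0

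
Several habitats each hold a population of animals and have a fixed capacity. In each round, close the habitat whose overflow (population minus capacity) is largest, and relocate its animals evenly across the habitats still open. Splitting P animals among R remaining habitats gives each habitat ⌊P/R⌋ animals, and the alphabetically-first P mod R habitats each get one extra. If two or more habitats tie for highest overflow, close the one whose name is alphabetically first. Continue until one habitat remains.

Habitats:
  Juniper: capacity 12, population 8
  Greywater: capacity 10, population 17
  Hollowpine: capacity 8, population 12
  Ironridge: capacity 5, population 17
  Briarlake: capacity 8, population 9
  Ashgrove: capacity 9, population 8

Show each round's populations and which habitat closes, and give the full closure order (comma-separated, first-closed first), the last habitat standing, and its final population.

Round 1: Ashgrove=8 Briarlake=9 Greywater=17 Hollowpine=12 Ironridge=17 Juniper=8 → close Ironridge (overflow 12)
  17÷5 = 3 each, +1 to first 2
Round 2: Ashgrove=12 Briarlake=13 Greywater=20 Hollowpine=15 Juniper=11 → close Greywater (overflow 10)
  20÷4 = 5 each, +1 to first 0
Round 3: Ashgrove=17 Briarlake=18 Hollowpine=20 Juniper=16 → close Hollowpine (overflow 12)
  20÷3 = 6 each, +1 to first 2
Round 4: Ashgrove=24 Briarlake=25 Juniper=22 → close Briarlake (overflow 17)
  25÷2 = 12 each, +1 to first 1
Round 5: Ashgrove=37 Juniper=34 → close Ashgrove (overflow 28)
  37÷1 = 37 each, +1 to first 0

Closure order: Ironridge, Greywater, Hollowpine, Briarlake, Ashgrove
Last habitat: Juniper with 71 animals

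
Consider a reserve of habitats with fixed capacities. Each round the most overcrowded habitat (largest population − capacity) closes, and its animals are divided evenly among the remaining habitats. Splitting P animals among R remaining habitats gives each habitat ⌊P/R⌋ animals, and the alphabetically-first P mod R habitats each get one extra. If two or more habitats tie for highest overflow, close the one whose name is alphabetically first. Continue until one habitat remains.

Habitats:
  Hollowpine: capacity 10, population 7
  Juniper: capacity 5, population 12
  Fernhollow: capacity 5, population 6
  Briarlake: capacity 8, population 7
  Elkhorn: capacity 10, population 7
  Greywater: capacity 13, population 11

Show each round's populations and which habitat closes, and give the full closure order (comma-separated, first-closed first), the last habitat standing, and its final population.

Closure order: Juniper, Fernhollow, Briarlake, Elkhorn, Greywater
Last habitat: Hollowpine with 50 animals

Round 1: Briarlake=7 Elkhorn=7 Fernhollow=6 Greywater=11 Hollowpine=7 Juniper=12 → close Juniper (overflow 7)
  12÷5 = 2 each, +1 to first 2
Round 2: Briarlake=10 Elkhorn=10 Fernhollow=8 Greywater=13 Hollowpine=9 → close Fernhollow (overflow 3)
  8÷4 = 2 each, +1 to first 0
Round 3: Briarlake=12 Elkhorn=12 Greywater=15 Hollowpine=11 → close Briarlake (overflow 4)
  12÷3 = 4 each, +1 to first 0
Round 4: Elkhorn=16 Greywater=19 Hollowpine=15 → close Elkhorn (overflow 6)
  16÷2 = 8 each, +1 to first 0
Round 5: Greywater=27 Hollowpine=23 → close Greywater (overflow 14)
  27÷1 = 27 each, +1 to first 0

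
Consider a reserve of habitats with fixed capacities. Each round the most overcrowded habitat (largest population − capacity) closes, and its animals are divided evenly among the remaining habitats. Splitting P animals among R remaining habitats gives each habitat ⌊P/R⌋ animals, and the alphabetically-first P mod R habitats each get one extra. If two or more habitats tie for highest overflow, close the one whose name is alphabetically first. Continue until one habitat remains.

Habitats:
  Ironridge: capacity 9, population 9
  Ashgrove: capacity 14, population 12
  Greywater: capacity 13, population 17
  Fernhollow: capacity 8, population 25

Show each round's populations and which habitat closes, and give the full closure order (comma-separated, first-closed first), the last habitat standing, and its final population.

Round 1: Ashgrove=12 Fernhollow=25 Greywater=17 Ironridge=9 → close Fernhollow (overflow 17)
  25÷3 = 8 each, +1 to first 1
Round 2: Ashgrove=21 Greywater=25 Ironridge=17 → close Greywater (overflow 12)
  25÷2 = 12 each, +1 to first 1
Round 3: Ashgrove=34 Ironridge=29 → close Ashgrove (overflow 20)
  34÷1 = 34 each, +1 to first 0

Closure order: Fernhollow, Greywater, Ashgrove
Last habitat: Ironridge with 63 animals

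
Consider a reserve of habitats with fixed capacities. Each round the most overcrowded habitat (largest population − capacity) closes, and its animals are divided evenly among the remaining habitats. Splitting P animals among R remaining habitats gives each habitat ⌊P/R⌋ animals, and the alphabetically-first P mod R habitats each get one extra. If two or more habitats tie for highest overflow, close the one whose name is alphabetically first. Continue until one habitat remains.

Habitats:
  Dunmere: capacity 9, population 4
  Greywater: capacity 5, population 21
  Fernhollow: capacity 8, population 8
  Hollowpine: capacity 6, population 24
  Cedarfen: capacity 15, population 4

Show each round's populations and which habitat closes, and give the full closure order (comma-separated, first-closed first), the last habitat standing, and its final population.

Closure order: Hollowpine, Greywater, Fernhollow, Dunmere
Last habitat: Cedarfen with 61 animals

Round 1: Cedarfen=4 Dunmere=4 Fernhollow=8 Greywater=21 Hollowpine=24 → close Hollowpine (overflow 18)
  24÷4 = 6 each, +1 to first 0
Round 2: Cedarfen=10 Dunmere=10 Fernhollow=14 Greywater=27 → close Greywater (overflow 22)
  27÷3 = 9 each, +1 to first 0
Round 3: Cedarfen=19 Dunmere=19 Fernhollow=23 → close Fernhollow (overflow 15)
  23÷2 = 11 each, +1 to first 1
Round 4: Cedarfen=31 Dunmere=30 → close Dunmere (overflow 21)
  30÷1 = 30 each, +1 to first 0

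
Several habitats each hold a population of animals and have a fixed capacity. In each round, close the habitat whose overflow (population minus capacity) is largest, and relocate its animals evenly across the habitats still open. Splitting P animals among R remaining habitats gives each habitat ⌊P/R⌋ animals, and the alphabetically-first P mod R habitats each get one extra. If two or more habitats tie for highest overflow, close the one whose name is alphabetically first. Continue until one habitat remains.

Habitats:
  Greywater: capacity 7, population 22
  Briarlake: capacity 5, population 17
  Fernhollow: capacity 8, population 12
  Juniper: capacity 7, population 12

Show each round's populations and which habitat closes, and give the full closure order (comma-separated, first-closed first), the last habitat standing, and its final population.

Round 1: Briarlake=17 Fernhollow=12 Greywater=22 Juniper=12 → close Greywater (overflow 15)
  22÷3 = 7 each, +1 to first 1
Round 2: Briarlake=25 Fernhollow=19 Juniper=19 → close Briarlake (overflow 20)
  25÷2 = 12 each, +1 to first 1
Round 3: Fernhollow=32 Juniper=31 → close Fernhollow (overflow 24)
  32÷1 = 32 each, +1 to first 0

Closure order: Greywater, Briarlake, Fernhollow
Last habitat: Juniper with 63 animals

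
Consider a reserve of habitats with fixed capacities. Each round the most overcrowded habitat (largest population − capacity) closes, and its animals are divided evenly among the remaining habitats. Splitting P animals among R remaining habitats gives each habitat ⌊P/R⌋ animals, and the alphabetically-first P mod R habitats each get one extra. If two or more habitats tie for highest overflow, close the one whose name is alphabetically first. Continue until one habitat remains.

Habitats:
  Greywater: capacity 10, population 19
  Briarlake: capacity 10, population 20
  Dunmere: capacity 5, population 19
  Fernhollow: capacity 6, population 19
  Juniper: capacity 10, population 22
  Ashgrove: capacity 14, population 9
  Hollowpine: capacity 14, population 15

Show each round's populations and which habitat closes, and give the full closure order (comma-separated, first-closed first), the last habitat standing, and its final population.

Closure order: Dunmere, Fernhollow, Juniper, Briarlake, Greywater, Hollowpine
Last habitat: Ashgrove with 123 animals

Round 1: Ashgrove=9 Briarlake=20 Dunmere=19 Fernhollow=19 Greywater=19 Hollowpine=15 Juniper=22 → close Dunmere (overflow 14)
  19÷6 = 3 each, +1 to first 1
Round 2: Ashgrove=13 Briarlake=23 Fernhollow=22 Greywater=22 Hollowpine=18 Juniper=25 → close Fernhollow (overflow 16)
  22÷5 = 4 each, +1 to first 2
Round 3: Ashgrove=18 Briarlake=28 Greywater=26 Hollowpine=22 Juniper=29 → close Juniper (overflow 19)
  29÷4 = 7 each, +1 to first 1
Round 4: Ashgrove=26 Briarlake=35 Greywater=33 Hollowpine=29 → close Briarlake (overflow 25)
  35÷3 = 11 each, +1 to first 2
Round 5: Ashgrove=38 Greywater=45 Hollowpine=40 → close Greywater (overflow 35)
  45÷2 = 22 each, +1 to first 1
Round 6: Ashgrove=61 Hollowpine=62 → close Hollowpine (overflow 48)
  62÷1 = 62 each, +1 to first 0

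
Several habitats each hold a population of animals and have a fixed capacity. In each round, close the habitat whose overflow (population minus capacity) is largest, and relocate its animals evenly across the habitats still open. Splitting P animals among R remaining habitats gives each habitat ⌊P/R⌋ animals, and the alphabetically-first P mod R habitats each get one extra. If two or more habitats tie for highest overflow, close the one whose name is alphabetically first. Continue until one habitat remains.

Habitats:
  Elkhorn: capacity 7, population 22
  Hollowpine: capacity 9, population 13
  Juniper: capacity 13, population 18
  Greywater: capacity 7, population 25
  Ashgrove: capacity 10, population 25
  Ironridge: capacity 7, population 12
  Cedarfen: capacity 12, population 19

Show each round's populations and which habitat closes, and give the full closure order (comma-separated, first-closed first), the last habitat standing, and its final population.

Closure order: Greywater, Ashgrove, Elkhorn, Cedarfen, Hollowpine, Ironridge
Last habitat: Juniper with 134 animals

Round 1: Ashgrove=25 Cedarfen=19 Elkhorn=22 Greywater=25 Hollowpine=13 Ironridge=12 Juniper=18 → close Greywater (overflow 18)
  25÷6 = 4 each, +1 to first 1
Round 2: Ashgrove=30 Cedarfen=23 Elkhorn=26 Hollowpine=17 Ironridge=16 Juniper=22 → close Ashgrove (overflow 20)
  30÷5 = 6 each, +1 to first 0
Round 3: Cedarfen=29 Elkhorn=32 Hollowpine=23 Ironridge=22 Juniper=28 → close Elkhorn (overflow 25)
  32÷4 = 8 each, +1 to first 0
Round 4: Cedarfen=37 Hollowpine=31 Ironridge=30 Juniper=36 → close Cedarfen (overflow 25)
  37÷3 = 12 each, +1 to first 1
Round 5: Hollowpine=44 Ironridge=42 Juniper=48 → close Hollowpine (overflow 35)
  44÷2 = 22 each, +1 to first 0
Round 6: Ironridge=64 Juniper=70 → close Ironridge (overflow 57)
  64÷1 = 64 each, +1 to first 0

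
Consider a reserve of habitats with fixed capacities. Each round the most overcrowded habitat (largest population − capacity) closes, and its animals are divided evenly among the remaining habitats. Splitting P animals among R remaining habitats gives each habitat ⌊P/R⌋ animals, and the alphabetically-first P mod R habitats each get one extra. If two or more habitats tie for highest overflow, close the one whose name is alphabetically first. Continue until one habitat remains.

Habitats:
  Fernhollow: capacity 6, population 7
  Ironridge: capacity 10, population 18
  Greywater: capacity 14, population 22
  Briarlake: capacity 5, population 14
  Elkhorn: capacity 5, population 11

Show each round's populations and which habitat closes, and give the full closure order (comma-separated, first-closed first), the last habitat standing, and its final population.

Round 1: Briarlake=14 Elkhorn=11 Fernhollow=7 Greywater=22 Ironridge=18 → close Briarlake (overflow 9)
  14÷4 = 3 each, +1 to first 2
Round 2: Elkhorn=15 Fernhollow=11 Greywater=25 Ironridge=21 → close Greywater (overflow 11)
  25÷3 = 8 each, +1 to first 1
Round 3: Elkhorn=24 Fernhollow=19 Ironridge=29 → close Elkhorn (overflow 19)
  24÷2 = 12 each, +1 to first 0
Round 4: Fernhollow=31 Ironridge=41 → close Ironridge (overflow 31)
  41÷1 = 41 each, +1 to first 0

Closure order: Briarlake, Greywater, Elkhorn, Ironridge
Last habitat: Fernhollow with 72 animals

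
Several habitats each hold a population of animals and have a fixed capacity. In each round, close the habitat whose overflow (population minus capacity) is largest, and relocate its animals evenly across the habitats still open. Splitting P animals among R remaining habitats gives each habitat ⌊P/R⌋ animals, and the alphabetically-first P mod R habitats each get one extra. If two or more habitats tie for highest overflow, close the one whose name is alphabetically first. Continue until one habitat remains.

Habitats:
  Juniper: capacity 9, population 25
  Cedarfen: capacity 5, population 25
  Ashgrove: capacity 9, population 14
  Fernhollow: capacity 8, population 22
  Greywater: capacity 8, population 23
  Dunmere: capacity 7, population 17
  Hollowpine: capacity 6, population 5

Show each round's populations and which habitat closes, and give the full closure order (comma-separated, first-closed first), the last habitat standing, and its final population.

Closure order: Cedarfen, Juniper, Greywater, Fernhollow, Dunmere, Ashgrove
Last habitat: Hollowpine with 131 animals

Round 1: Ashgrove=14 Cedarfen=25 Dunmere=17 Fernhollow=22 Greywater=23 Hollowpine=5 Juniper=25 → close Cedarfen (overflow 20)
  25÷6 = 4 each, +1 to first 1
Round 2: Ashgrove=19 Dunmere=21 Fernhollow=26 Greywater=27 Hollowpine=9 Juniper=29 → close Juniper (overflow 20)
  29÷5 = 5 each, +1 to first 4
Round 3: Ashgrove=25 Dunmere=27 Fernhollow=32 Greywater=33 Hollowpine=14 → close Greywater (overflow 25)
  33÷4 = 8 each, +1 to first 1
Round 4: Ashgrove=34 Dunmere=35 Fernhollow=40 Hollowpine=22 → close Fernhollow (overflow 32)
  40÷3 = 13 each, +1 to first 1
Round 5: Ashgrove=48 Dunmere=48 Hollowpine=35 → close Dunmere (overflow 41)
  48÷2 = 24 each, +1 to first 0
Round 6: Ashgrove=72 Hollowpine=59 → close Ashgrove (overflow 63)
  72÷1 = 72 each, +1 to first 0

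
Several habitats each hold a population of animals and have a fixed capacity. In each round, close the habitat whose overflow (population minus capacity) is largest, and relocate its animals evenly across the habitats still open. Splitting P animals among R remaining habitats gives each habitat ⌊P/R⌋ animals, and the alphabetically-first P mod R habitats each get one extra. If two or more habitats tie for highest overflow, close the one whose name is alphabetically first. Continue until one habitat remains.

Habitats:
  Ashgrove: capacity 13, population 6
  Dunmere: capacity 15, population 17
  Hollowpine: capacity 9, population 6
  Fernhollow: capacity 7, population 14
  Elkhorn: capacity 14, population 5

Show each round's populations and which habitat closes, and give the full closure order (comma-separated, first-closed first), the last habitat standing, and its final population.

Round 1: Ashgrove=6 Dunmere=17 Elkhorn=5 Fernhollow=14 Hollowpine=6 → close Fernhollow (overflow 7)
  14÷4 = 3 each, +1 to first 2
Round 2: Ashgrove=10 Dunmere=21 Elkhorn=8 Hollowpine=9 → close Dunmere (overflow 6)
  21÷3 = 7 each, +1 to first 0
Round 3: Ashgrove=17 Elkhorn=15 Hollowpine=16 → close Hollowpine (overflow 7)
  16÷2 = 8 each, +1 to first 0
Round 4: Ashgrove=25 Elkhorn=23 → close Ashgrove (overflow 12)
  25÷1 = 25 each, +1 to first 0

Closure order: Fernhollow, Dunmere, Hollowpine, Ashgrove
Last habitat: Elkhorn with 48 animals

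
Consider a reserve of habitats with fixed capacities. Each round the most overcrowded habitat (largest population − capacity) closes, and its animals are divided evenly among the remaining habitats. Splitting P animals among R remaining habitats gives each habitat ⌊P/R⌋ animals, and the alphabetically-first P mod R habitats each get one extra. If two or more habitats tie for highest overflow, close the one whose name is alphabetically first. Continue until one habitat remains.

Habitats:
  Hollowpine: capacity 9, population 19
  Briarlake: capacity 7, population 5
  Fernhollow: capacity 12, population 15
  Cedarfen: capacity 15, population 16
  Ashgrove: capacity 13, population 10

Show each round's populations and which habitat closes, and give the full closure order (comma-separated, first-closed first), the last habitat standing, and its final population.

Round 1: Ashgrove=10 Briarlake=5 Cedarfen=16 Fernhollow=15 Hollowpine=19 → close Hollowpine (overflow 10)
  19÷4 = 4 each, +1 to first 3
Round 2: Ashgrove=15 Briarlake=10 Cedarfen=21 Fernhollow=19 → close Fernhollow (overflow 7)
  19÷3 = 6 each, +1 to first 1
Round 3: Ashgrove=22 Briarlake=16 Cedarfen=27 → close Cedarfen (overflow 12)
  27÷2 = 13 each, +1 to first 1
Round 4: Ashgrove=36 Briarlake=29 → close Ashgrove (overflow 23)
  36÷1 = 36 each, +1 to first 0

Closure order: Hollowpine, Fernhollow, Cedarfen, Ashgrove
Last habitat: Briarlake with 65 animals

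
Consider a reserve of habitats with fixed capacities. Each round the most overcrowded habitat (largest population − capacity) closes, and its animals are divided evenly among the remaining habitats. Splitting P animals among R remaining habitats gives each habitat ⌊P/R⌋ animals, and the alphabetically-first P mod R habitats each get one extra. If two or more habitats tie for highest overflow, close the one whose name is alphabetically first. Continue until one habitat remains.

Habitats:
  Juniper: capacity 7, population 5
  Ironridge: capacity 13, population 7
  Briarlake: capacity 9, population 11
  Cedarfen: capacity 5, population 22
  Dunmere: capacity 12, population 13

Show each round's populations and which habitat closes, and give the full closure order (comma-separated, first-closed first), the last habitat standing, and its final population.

Round 1: Briarlake=11 Cedarfen=22 Dunmere=13 Ironridge=7 Juniper=5 → close Cedarfen (overflow 17)
  22÷4 = 5 each, +1 to first 2
Round 2: Briarlake=17 Dunmere=19 Ironridge=12 Juniper=10 → close Briarlake (overflow 8)
  17÷3 = 5 each, +1 to first 2
Round 3: Dunmere=25 Ironridge=18 Juniper=15 → close Dunmere (overflow 13)
  25÷2 = 12 each, +1 to first 1
Round 4: Ironridge=31 Juniper=27 → close Juniper (overflow 20)
  27÷1 = 27 each, +1 to first 0

Closure order: Cedarfen, Briarlake, Dunmere, Juniper
Last habitat: Ironridge with 58 animals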